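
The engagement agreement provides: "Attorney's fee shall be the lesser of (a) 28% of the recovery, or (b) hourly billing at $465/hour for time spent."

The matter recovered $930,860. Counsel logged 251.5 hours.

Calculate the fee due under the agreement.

(a) 28% of $930,860 = $260,640.80
(b) 251.5 × $465 = $116,947.50
The lesser is (b): $116,947.50.

$116,947.50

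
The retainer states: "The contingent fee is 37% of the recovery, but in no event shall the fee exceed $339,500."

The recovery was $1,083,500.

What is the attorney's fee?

37% of $1,083,500 = $400,895.00
That exceeds the $339,500 cap, so the fee is capped at $339,500.

$339,500.00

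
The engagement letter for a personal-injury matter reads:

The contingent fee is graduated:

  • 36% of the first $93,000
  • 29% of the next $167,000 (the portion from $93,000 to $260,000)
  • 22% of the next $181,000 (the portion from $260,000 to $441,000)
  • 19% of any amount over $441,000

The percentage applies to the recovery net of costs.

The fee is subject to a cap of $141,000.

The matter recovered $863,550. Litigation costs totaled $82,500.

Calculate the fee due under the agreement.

$141,000.00

Fee base (net of costs): $863,550 − $82,500 = $781,050
First $93,000 at 36% = $33,480.00
Next $167,000 at 29% = $48,430.00
Next $181,000 at 22% = $39,820.00
Remaining $340,050 at 19% = $64,609.50
Fee: $33,480.00 + $48,430.00 + $39,820.00 + $64,609.50 = $186,339.50
$186,339.50 exceeds the $141,000 cap, so the fee is capped at $141,000.00.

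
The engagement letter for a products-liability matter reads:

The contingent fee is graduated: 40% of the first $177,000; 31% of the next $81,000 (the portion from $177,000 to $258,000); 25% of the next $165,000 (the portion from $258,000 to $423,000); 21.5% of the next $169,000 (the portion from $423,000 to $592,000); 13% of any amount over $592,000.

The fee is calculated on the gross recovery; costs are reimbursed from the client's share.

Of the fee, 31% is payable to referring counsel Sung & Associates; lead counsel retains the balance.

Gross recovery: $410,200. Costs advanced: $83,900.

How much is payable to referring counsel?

Fee base is the gross recovery, $410,200; costs are reimbursed separately.
First $177,000 at 40% = $70,800.00
Next $81,000 at 31% = $25,110.00
Remaining $152,200 at 25% = $38,050.00
Fee: $70,800.00 + $25,110.00 + $38,050.00 = $133,960.00
Referral share: 31% of $133,960.00 = $41,527.60; lead counsel retains $133,960.00 − $41,527.60 = $92,432.40.

$41,527.60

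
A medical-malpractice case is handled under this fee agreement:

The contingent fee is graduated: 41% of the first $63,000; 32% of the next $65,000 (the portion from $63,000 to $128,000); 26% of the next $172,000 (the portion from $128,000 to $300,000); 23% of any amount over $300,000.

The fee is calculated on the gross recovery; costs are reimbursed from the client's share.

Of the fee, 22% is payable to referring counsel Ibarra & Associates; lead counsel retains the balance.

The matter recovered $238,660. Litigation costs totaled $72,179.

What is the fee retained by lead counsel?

Fee base is the gross recovery, $238,660; costs are reimbursed separately.
First $63,000 at 41% = $25,830.00
Next $65,000 at 32% = $20,800.00
Remaining $110,660 at 26% = $28,771.60
Fee: $25,830.00 + $20,800.00 + $28,771.60 = $75,401.60
Referral share: 22% of $75,401.60 = $16,588.35; lead counsel retains $75,401.60 − $16,588.35 = $58,813.25.

$58,813.25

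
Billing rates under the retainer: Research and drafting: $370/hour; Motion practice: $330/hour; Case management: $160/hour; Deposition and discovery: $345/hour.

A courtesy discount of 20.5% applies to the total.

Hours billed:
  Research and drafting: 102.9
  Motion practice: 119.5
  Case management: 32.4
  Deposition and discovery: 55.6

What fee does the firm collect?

Research and drafting: 102.9 × $370 = $38,073.00
Motion practice: 119.5 × $330 = $39,435.00
Case management: 32.4 × $160 = $5,184.00
Deposition and discovery: 55.6 × $345 = $19,182.00
Subtotal: $101,874.00
Less 20.5% discount: −$20,884.17
Total: $101,874.00 − $20,884.17 = $80,989.83

$80,989.83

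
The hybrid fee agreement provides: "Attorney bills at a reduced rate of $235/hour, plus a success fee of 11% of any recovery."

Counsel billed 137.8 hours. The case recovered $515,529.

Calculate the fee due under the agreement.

Hourly: 137.8 × $235 = $32,383.00
Success fee: 11% of $515,529 = $56,708.19
Total: $32,383.00 + $56,708.19 = $89,091.19

$89,091.19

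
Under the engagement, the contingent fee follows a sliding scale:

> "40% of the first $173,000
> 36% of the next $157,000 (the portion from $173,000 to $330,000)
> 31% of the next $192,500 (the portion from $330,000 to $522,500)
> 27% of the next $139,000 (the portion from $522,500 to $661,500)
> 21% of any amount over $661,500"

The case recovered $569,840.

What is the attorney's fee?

$198,176.80

First $173,000 at 40% = $69,200.00
Next $157,000 at 36% = $56,520.00
Next $192,500 at 31% = $59,675.00
Remaining $47,340 at 27% = $12,781.80
Fee: $69,200.00 + $56,520.00 + $59,675.00 + $12,781.80 = $198,176.80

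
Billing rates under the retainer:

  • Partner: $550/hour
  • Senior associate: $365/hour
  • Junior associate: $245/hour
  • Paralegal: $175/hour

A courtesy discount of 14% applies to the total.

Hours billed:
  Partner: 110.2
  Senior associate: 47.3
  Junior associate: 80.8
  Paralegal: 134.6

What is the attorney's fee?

$104,253.93

Partner: 110.2 × $550 = $60,610.00
Senior associate: 47.3 × $365 = $17,264.50
Junior associate: 80.8 × $245 = $19,796.00
Paralegal: 134.6 × $175 = $23,555.00
Subtotal: $121,225.50
Less 14% discount: −$16,971.57
Total: $121,225.50 − $16,971.57 = $104,253.93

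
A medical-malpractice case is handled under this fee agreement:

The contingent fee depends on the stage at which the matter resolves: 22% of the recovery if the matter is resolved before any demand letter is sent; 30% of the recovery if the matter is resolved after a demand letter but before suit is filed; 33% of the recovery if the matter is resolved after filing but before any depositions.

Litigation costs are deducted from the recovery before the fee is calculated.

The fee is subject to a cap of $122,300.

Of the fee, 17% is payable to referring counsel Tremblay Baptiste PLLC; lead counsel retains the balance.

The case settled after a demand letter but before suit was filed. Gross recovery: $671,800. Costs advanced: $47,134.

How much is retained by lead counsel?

Fee base (net of costs): $671,800 − $47,134 = $624,666
The matter settled after a demand letter but before suit was filed, so the 30% rate applies.
$624,666 × 30% = $187,399.80
$187,399.80 exceeds the $122,300 cap, so the fee is capped at $122,300.00.
Referral share: 17% of $122,300.00 = $20,791.00; lead counsel retains $122,300.00 − $20,791.00 = $101,509.00.

$101,509.00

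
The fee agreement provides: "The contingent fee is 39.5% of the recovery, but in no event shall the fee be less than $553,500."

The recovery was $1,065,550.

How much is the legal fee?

$553,500.00

39.5% of $1,065,550 = $420,892.25
That is below the $553,500 minimum, so the minimum applies.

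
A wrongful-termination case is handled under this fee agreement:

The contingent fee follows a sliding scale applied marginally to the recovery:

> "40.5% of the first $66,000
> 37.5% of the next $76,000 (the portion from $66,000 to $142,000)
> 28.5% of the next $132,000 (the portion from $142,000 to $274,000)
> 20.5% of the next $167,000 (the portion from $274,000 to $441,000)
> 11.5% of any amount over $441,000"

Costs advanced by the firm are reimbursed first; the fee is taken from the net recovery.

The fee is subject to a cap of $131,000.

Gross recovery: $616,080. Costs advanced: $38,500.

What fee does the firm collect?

$131,000.00

Fee base (net of costs): $616,080 − $38,500 = $577,580
First $66,000 at 40.5% = $26,730.00
Next $76,000 at 37.5% = $28,500.00
Next $132,000 at 28.5% = $37,620.00
Next $167,000 at 20.5% = $34,235.00
Remaining $136,580 at 11.5% = $15,706.70
Fee: $26,730.00 + $28,500.00 + $37,620.00 + $34,235.00 + $15,706.70 = $142,791.70
$142,791.70 exceeds the $131,000 cap, so the fee is capped at $131,000.00.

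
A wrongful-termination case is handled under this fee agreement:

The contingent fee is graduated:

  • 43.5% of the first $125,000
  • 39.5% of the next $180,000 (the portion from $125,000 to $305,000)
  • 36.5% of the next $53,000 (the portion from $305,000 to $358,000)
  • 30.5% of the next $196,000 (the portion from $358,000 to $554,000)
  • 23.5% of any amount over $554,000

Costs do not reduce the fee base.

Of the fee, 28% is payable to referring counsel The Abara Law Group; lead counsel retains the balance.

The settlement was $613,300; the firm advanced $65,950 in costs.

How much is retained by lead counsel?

Fee base is the gross recovery, $613,300; costs are reimbursed separately.
First $125,000 at 43.5% = $54,375.00
Next $180,000 at 39.5% = $71,100.00
Next $53,000 at 36.5% = $19,345.00
Next $196,000 at 30.5% = $59,780.00
Remaining $59,300 at 23.5% = $13,935.50
Fee: $54,375.00 + $71,100.00 + $19,345.00 + $59,780.00 + $13,935.50 = $218,535.50
Referral share: 28% of $218,535.50 = $61,189.94; lead counsel retains $218,535.50 − $61,189.94 = $157,345.56.

$157,345.56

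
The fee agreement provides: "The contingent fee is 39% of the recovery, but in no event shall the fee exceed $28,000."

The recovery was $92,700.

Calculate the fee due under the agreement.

39% of $92,700 = $36,153.00
That exceeds the $28,000 cap, so the fee is capped at $28,000.

$28,000.00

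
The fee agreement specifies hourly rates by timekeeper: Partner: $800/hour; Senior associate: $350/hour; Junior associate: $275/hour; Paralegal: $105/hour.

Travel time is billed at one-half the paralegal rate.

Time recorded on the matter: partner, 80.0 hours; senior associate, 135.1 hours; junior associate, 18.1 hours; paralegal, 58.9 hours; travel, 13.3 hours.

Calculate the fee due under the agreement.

Partner: 80.0 × $800 = $64,000.00
Senior associate: 135.1 × $350 = $47,285.00
Junior associate: 18.1 × $275 = $4,977.50
Paralegal: 58.9 × $105 = $6,184.50
Subtotal: $64,000.00 + $47,285.00 + $4,977.50 + $6,184.50 = $122,447.00
Travel: 13.3 × ($105 ÷ 2) = 13.3 × $52.50 = $698.25
Total: $122,447.00 + $698.25 = $123,145.25

$123,145.25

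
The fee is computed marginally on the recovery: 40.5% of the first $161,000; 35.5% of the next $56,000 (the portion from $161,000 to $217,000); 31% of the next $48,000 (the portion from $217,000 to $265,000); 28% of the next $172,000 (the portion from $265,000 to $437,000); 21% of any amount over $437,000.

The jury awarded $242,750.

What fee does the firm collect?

First $161,000 at 40.5% = $65,205.00
Next $56,000 at 35.5% = $19,880.00
Remaining $25,750 at 31% = $7,982.50
Fee: $65,205.00 + $19,880.00 + $7,982.50 = $93,067.50

$93,067.50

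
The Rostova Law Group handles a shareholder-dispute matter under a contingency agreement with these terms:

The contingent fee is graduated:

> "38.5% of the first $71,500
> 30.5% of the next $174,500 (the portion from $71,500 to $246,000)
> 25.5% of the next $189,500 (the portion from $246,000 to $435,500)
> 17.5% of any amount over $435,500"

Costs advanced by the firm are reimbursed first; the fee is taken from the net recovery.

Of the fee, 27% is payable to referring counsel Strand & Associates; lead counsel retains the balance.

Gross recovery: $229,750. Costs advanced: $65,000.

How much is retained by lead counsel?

Fee base (net of costs): $229,750 − $65,000 = $164,750
First $71,500 at 38.5% = $27,527.50
Remaining $93,250 at 30.5% = $28,441.25
Fee: $27,527.50 + $28,441.25 = $55,968.75
Referral share: 27% of $55,968.75 = $15,111.56; lead counsel retains $55,968.75 − $15,111.56 = $40,857.19.

$40,857.19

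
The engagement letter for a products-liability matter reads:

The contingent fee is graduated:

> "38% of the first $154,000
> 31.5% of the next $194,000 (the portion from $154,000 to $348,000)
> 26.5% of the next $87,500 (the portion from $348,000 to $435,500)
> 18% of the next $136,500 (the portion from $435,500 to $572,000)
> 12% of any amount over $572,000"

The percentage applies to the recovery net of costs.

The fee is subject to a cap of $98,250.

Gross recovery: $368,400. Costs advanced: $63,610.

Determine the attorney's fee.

Fee base (net of costs): $368,400 − $63,610 = $304,790
First $154,000 at 38% = $58,520.00
Remaining $150,790 at 31.5% = $47,498.85
Fee: $58,520.00 + $47,498.85 = $106,018.85
$106,018.85 exceeds the $98,250 cap, so the fee is capped at $98,250.00.

$98,250.00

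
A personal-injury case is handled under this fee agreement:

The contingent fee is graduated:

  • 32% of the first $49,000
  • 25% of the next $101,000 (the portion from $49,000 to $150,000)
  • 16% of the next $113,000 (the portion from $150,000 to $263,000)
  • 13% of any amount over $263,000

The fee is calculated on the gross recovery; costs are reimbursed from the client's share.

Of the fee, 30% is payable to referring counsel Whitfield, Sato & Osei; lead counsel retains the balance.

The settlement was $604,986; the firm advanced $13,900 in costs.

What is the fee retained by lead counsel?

Fee base is the gross recovery, $604,986; costs are reimbursed separately.
First $49,000 at 32% = $15,680.00
Next $101,000 at 25% = $25,250.00
Next $113,000 at 16% = $18,080.00
Remaining $341,986 at 13% = $44,458.18
Fee: $15,680.00 + $25,250.00 + $18,080.00 + $44,458.18 = $103,468.18
Referral share: 30% of $103,468.18 = $31,040.45; lead counsel retains $103,468.18 − $31,040.45 = $72,427.73.

$72,427.73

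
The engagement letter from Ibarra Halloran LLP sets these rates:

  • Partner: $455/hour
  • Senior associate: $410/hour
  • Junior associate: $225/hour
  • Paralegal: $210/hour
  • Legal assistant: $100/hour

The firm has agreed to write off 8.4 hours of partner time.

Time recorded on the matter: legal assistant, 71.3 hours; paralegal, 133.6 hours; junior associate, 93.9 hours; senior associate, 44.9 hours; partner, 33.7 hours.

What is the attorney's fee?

$86,234.00

Partner: 33.7 × $455 = $15,333.50
Senior associate: 44.9 × $410 = $18,409.00
Junior associate: 93.9 × $225 = $21,127.50
Paralegal: 133.6 × $210 = $28,056.00
Legal assistant: 71.3 × $100 = $7,130.00
Subtotal: $90,056.00
Write-off: 8.4 × $455 = $3,822.00
Total: $90,056.00 − $3,822.00 = $86,234.00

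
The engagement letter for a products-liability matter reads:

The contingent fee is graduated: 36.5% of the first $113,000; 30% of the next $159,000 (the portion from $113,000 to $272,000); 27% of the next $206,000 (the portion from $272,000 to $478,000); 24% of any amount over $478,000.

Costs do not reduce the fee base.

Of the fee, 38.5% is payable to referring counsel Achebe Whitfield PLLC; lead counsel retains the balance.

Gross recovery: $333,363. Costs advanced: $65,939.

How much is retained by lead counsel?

Fee base is the gross recovery, $333,363; costs are reimbursed separately.
First $113,000 at 36.5% = $41,245.00
Next $159,000 at 30% = $47,700.00
Remaining $61,363 at 27% = $16,568.01
Fee: $41,245.00 + $47,700.00 + $16,568.01 = $105,513.01
Referral share: 38.5% of $105,513.01 = $40,622.51; lead counsel retains $105,513.01 − $40,622.51 = $64,890.50.

$64,890.50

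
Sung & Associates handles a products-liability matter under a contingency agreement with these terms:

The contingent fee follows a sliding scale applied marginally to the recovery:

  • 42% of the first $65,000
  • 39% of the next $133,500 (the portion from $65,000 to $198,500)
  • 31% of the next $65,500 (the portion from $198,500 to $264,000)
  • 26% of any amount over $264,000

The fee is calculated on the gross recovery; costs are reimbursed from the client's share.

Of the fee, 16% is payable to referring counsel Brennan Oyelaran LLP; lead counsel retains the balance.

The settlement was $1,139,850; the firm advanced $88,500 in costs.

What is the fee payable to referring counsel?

Fee base is the gross recovery, $1,139,850; costs are reimbursed separately.
First $65,000 at 42% = $27,300.00
Next $133,500 at 39% = $52,065.00
Next $65,500 at 31% = $20,305.00
Remaining $875,850 at 26% = $227,721.00
Fee: $27,300.00 + $52,065.00 + $20,305.00 + $227,721.00 = $327,391.00
Referral share: 16% of $327,391.00 = $52,382.56; lead counsel retains $327,391.00 − $52,382.56 = $275,008.44.

$52,382.56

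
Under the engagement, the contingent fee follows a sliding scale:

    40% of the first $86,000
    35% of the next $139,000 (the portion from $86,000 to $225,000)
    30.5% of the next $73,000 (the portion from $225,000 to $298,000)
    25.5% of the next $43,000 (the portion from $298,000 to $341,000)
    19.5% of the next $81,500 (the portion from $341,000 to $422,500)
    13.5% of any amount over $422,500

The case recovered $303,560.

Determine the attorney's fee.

First $86,000 at 40% = $34,400.00
Next $139,000 at 35% = $48,650.00
Next $73,000 at 30.5% = $22,265.00
Remaining $5,560 at 25.5% = $1,417.80
Fee: $34,400.00 + $48,650.00 + $22,265.00 + $1,417.80 = $106,732.80

$106,732.80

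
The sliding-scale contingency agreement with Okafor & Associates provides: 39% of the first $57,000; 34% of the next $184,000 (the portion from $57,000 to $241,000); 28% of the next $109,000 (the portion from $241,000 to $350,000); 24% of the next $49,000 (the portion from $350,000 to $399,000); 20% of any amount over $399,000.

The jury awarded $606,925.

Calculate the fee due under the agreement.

First $57,000 at 39% = $22,230.00
Next $184,000 at 34% = $62,560.00
Next $109,000 at 28% = $30,520.00
Next $49,000 at 24% = $11,760.00
Remaining $207,925 at 20% = $41,585.00
Fee: $22,230.00 + $62,560.00 + $30,520.00 + $11,760.00 + $41,585.00 = $168,655.00

$168,655.00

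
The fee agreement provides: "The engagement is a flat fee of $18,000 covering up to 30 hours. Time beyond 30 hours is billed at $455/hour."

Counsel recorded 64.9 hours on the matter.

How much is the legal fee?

$33,879.50

Flat fee: $18,000.00
Excess hours: 64.9 − 30 = 34.9
Overrun: 34.9 × $455 = $15,879.50
Total: $18,000.00 + $15,879.50 = $33,879.50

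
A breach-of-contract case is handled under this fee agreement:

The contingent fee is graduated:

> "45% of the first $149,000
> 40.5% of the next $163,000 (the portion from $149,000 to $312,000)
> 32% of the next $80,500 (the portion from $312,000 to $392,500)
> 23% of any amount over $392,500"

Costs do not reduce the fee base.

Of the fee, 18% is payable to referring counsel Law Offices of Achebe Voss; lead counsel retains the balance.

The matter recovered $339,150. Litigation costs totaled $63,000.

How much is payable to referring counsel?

$25,515.54

Fee base is the gross recovery, $339,150; costs are reimbursed separately.
First $149,000 at 45% = $67,050.00
Next $163,000 at 40.5% = $66,015.00
Remaining $27,150 at 32% = $8,688.00
Fee: $67,050.00 + $66,015.00 + $8,688.00 = $141,753.00
Referral share: 18% of $141,753.00 = $25,515.54; lead counsel retains $141,753.00 − $25,515.54 = $116,237.46.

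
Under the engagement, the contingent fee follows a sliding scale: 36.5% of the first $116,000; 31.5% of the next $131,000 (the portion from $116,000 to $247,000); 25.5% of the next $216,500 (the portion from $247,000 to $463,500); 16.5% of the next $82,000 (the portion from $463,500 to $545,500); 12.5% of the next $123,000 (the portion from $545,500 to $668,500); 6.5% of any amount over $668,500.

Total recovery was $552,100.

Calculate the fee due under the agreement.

First $116,000 at 36.5% = $42,340.00
Next $131,000 at 31.5% = $41,265.00
Next $216,500 at 25.5% = $55,207.50
Next $82,000 at 16.5% = $13,530.00
Remaining $6,600 at 12.5% = $825.00
Fee: $42,340.00 + $41,265.00 + $55,207.50 + $13,530.00 + $825.00 = $153,167.50

$153,167.50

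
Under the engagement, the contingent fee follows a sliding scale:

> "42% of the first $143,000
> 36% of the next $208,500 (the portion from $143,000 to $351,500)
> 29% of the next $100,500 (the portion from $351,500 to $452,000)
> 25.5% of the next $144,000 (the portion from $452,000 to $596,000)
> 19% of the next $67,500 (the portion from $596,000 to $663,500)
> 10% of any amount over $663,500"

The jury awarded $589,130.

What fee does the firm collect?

$199,233.15

First $143,000 at 42% = $60,060.00
Next $208,500 at 36% = $75,060.00
Next $100,500 at 29% = $29,145.00
Remaining $137,130 at 25.5% = $34,968.15
Fee: $60,060.00 + $75,060.00 + $29,145.00 + $34,968.15 = $199,233.15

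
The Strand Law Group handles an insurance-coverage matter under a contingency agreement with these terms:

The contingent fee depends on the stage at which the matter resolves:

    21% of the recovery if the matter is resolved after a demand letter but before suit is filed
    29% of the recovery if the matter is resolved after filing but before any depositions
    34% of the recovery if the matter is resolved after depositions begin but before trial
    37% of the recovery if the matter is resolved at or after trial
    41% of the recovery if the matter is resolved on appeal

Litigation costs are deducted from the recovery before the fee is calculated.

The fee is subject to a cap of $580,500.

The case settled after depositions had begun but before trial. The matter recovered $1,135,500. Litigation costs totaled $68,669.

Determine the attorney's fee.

Fee base (net of costs): $1,135,500 − $68,669 = $1,066,831
The matter settled after depositions had begun but before trial, so the 34% rate applies.
$1,066,831 × 34% = $362,722.54
$362,722.54 is under the $580,500 cap.

$362,722.54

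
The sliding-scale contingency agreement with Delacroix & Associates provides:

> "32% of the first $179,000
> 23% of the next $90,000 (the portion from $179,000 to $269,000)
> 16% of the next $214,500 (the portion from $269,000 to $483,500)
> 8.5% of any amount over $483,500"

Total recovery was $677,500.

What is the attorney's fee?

First $179,000 at 32% = $57,280.00
Next $90,000 at 23% = $20,700.00
Next $214,500 at 16% = $34,320.00
Remaining $194,000 at 8.5% = $16,490.00
Fee: $57,280.00 + $20,700.00 + $34,320.00 + $16,490.00 = $128,790.00

$128,790.00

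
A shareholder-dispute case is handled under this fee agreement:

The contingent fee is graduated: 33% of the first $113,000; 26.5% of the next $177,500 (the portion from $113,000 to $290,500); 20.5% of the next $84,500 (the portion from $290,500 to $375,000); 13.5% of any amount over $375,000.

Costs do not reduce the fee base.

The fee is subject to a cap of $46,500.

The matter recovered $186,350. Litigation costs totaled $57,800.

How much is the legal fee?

Fee base is the gross recovery, $186,350; costs are reimbursed separately.
First $113,000 at 33% = $37,290.00
Remaining $73,350 at 26.5% = $19,437.75
Fee: $37,290.00 + $19,437.75 = $56,727.75
$56,727.75 exceeds the $46,500 cap, so the fee is capped at $46,500.00.

$46,500.00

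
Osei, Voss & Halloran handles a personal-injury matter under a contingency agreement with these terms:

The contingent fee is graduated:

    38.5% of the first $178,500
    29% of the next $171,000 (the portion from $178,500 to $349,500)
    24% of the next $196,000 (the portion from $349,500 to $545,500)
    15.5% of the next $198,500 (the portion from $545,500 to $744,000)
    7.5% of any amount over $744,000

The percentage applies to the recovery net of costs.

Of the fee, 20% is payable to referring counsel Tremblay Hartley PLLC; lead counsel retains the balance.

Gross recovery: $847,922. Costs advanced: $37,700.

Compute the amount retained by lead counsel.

$160,869.32

Fee base (net of costs): $847,922 − $37,700 = $810,222
First $178,500 at 38.5% = $68,722.50
Next $171,000 at 29% = $49,590.00
Next $196,000 at 24% = $47,040.00
Next $198,500 at 15.5% = $30,767.50
Remaining $66,222 at 7.5% = $4,966.65
Fee: $68,722.50 + $49,590.00 + $47,040.00 + $30,767.50 + $4,966.65 = $201,086.65
Referral share: 20% of $201,086.65 = $40,217.33; lead counsel retains $201,086.65 − $40,217.33 = $160,869.32.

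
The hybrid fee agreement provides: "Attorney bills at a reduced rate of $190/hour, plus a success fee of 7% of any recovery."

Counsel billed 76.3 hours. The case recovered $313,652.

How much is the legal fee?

Hourly: 76.3 × $190 = $14,497.00
Success fee: 7% of $313,652 = $21,955.64
Total: $14,497.00 + $21,955.64 = $36,452.64

$36,452.64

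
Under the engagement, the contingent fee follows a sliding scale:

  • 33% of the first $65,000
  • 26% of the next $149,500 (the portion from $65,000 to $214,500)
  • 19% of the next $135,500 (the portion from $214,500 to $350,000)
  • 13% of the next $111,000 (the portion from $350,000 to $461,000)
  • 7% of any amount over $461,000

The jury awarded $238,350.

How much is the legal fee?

First $65,000 at 33% = $21,450.00
Next $149,500 at 26% = $38,870.00
Remaining $23,850 at 19% = $4,531.50
Fee: $21,450.00 + $38,870.00 + $4,531.50 = $64,851.50

$64,851.50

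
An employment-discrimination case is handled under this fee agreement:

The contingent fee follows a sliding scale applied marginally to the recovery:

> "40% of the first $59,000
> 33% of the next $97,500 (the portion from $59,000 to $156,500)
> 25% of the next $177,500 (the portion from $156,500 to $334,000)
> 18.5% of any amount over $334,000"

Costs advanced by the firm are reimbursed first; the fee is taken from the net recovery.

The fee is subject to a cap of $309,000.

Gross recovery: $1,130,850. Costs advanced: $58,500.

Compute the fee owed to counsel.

Fee base (net of costs): $1,130,850 − $58,500 = $1,072,350
First $59,000 at 40% = $23,600.00
Next $97,500 at 33% = $32,175.00
Next $177,500 at 25% = $44,375.00
Remaining $738,350 at 18.5% = $136,594.75
Fee: $23,600.00 + $32,175.00 + $44,375.00 + $136,594.75 = $236,744.75
$236,744.75 is under the $309,000 cap.

$236,744.75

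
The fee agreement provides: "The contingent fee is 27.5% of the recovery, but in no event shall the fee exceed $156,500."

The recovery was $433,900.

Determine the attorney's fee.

27.5% of $433,900 = $119,322.50
That is under the $156,500 cap.

$119,322.50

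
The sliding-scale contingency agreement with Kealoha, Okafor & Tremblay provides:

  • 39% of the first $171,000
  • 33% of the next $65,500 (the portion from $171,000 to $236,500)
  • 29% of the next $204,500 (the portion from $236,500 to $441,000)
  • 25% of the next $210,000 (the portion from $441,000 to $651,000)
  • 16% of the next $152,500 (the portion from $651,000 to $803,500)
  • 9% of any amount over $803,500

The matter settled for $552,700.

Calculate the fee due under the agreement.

First $171,000 at 39% = $66,690.00
Next $65,500 at 33% = $21,615.00
Next $204,500 at 29% = $59,305.00
Remaining $111,700 at 25% = $27,925.00
Fee: $66,690.00 + $21,615.00 + $59,305.00 + $27,925.00 = $175,535.00

$175,535.00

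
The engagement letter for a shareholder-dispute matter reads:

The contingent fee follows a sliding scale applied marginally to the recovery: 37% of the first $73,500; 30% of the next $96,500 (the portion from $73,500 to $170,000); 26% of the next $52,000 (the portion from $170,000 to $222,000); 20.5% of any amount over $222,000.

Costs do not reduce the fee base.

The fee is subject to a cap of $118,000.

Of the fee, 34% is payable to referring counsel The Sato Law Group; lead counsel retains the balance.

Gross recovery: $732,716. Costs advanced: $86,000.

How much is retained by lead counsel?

Fee base is the gross recovery, $732,716; costs are reimbursed separately.
First $73,500 at 37% = $27,195.00
Next $96,500 at 30% = $28,950.00
Next $52,000 at 26% = $13,520.00
Remaining $510,716 at 20.5% = $104,696.78
Fee: $27,195.00 + $28,950.00 + $13,520.00 + $104,696.78 = $174,361.78
$174,361.78 exceeds the $118,000 cap, so the fee is capped at $118,000.00.
Referral share: 34% of $118,000.00 = $40,120.00; lead counsel retains $118,000.00 − $40,120.00 = $77,880.00.

$77,880.00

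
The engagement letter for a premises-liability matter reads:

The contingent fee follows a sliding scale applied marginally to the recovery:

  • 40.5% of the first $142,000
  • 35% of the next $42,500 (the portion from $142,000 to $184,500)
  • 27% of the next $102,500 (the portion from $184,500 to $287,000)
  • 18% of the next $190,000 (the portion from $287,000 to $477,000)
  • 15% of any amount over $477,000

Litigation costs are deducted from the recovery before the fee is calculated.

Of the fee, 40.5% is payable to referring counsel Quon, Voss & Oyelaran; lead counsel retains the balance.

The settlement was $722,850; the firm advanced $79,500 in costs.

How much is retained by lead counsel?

Fee base (net of costs): $722,850 − $79,500 = $643,350
First $142,000 at 40.5% = $57,510.00
Next $42,500 at 35% = $14,875.00
Next $102,500 at 27% = $27,675.00
Next $190,000 at 18% = $34,200.00
Remaining $166,350 at 15% = $24,952.50
Fee: $57,510.00 + $14,875.00 + $27,675.00 + $34,200.00 + $24,952.50 = $159,212.50
Referral share: 40.5% of $159,212.50 = $64,481.06; lead counsel retains $159,212.50 − $64,481.06 = $94,731.44.

$94,731.44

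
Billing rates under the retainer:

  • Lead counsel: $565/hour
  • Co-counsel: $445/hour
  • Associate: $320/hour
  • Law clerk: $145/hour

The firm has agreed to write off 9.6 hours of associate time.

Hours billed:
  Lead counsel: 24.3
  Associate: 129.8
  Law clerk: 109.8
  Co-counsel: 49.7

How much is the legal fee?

$90,231.00

Lead counsel: 24.3 × $565 = $13,729.50
Co-counsel: 49.7 × $445 = $22,116.50
Associate: 129.8 × $320 = $41,536.00
Law clerk: 109.8 × $145 = $15,921.00
Subtotal: $93,303.00
Write-off: 9.6 × $320 = $3,072.00
Total: $93,303.00 − $3,072.00 = $90,231.00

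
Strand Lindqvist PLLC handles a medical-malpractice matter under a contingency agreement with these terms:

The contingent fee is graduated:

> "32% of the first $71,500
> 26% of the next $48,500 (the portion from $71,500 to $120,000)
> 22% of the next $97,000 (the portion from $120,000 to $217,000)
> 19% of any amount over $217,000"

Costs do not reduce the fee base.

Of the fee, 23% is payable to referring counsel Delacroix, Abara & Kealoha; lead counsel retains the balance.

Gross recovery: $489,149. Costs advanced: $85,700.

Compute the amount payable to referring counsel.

$24,963.81

Fee base is the gross recovery, $489,149; costs are reimbursed separately.
First $71,500 at 32% = $22,880.00
Next $48,500 at 26% = $12,610.00
Next $97,000 at 22% = $21,340.00
Remaining $272,149 at 19% = $51,708.31
Fee: $22,880.00 + $12,610.00 + $21,340.00 + $51,708.31 = $108,538.31
Referral share: 23% of $108,538.31 = $24,963.81; lead counsel retains $108,538.31 − $24,963.81 = $83,574.50.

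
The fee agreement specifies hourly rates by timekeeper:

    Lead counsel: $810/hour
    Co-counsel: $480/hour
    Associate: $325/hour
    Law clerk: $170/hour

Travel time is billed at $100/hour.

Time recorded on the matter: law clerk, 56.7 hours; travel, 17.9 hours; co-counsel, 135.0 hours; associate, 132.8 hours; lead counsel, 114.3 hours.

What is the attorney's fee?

$211,972.00

Lead counsel: 114.3 × $810 = $92,583.00
Co-counsel: 135.0 × $480 = $64,800.00
Associate: 132.8 × $325 = $43,160.00
Law clerk: 56.7 × $170 = $9,639.00
Subtotal: $92,583.00 + $64,800.00 + $43,160.00 + $9,639.00 = $210,182.00
Travel: 17.9 × $100 = $1,790.00
Total: $210,182.00 + $1,790.00 = $211,972.00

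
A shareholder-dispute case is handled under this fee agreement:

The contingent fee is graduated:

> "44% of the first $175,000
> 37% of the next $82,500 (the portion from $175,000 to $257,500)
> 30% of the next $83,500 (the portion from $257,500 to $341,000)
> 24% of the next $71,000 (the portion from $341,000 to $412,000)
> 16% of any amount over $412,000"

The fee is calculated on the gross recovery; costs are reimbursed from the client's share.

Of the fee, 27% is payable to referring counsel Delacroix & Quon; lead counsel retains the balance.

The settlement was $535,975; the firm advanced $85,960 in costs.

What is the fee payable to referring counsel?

Fee base is the gross recovery, $535,975; costs are reimbursed separately.
First $175,000 at 44% = $77,000.00
Next $82,500 at 37% = $30,525.00
Next $83,500 at 30% = $25,050.00
Next $71,000 at 24% = $17,040.00
Remaining $123,975 at 16% = $19,836.00
Fee: $77,000.00 + $30,525.00 + $25,050.00 + $17,040.00 + $19,836.00 = $169,451.00
Referral share: 27% of $169,451.00 = $45,751.77; lead counsel retains $169,451.00 − $45,751.77 = $123,699.23.

$45,751.77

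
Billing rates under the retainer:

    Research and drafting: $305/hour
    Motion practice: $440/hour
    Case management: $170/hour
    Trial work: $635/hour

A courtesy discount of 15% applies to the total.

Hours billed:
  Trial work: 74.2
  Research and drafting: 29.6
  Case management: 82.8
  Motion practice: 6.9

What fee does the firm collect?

Research and drafting: 29.6 × $305 = $9,028.00
Motion practice: 6.9 × $440 = $3,036.00
Case management: 82.8 × $170 = $14,076.00
Trial work: 74.2 × $635 = $47,117.00
Subtotal: $73,257.00
Less 15% discount: −$10,988.55
Total: $73,257.00 − $10,988.55 = $62,268.45

$62,268.45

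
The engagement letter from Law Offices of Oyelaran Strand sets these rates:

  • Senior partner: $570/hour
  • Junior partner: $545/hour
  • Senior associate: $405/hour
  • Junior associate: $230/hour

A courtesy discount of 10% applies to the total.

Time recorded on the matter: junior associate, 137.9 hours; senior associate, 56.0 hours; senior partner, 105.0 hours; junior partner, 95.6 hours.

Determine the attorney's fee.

Senior partner: 105.0 × $570 = $59,850.00
Junior partner: 95.6 × $545 = $52,102.00
Senior associate: 56.0 × $405 = $22,680.00
Junior associate: 137.9 × $230 = $31,717.00
Subtotal: $166,349.00
Less 10% discount: −$16,634.90
Total: $166,349.00 − $16,634.90 = $149,714.10

$149,714.10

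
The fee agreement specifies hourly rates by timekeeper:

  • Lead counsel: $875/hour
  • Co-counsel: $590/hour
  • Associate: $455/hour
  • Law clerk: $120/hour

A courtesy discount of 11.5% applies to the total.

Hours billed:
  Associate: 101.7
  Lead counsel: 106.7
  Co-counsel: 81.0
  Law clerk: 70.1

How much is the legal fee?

Lead counsel: 106.7 × $875 = $93,362.50
Co-counsel: 81.0 × $590 = $47,790.00
Associate: 101.7 × $455 = $46,273.50
Law clerk: 70.1 × $120 = $8,412.00
Subtotal: $195,838.00
Less 11.5% discount: −$22,521.37
Total: $195,838.00 − $22,521.37 = $173,316.63

$173,316.63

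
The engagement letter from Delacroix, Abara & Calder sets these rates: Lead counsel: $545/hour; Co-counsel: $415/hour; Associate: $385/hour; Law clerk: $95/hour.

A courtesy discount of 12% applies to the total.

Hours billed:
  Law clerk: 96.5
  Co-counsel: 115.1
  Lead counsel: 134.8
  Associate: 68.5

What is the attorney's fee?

Lead counsel: 134.8 × $545 = $73,466.00
Co-counsel: 115.1 × $415 = $47,766.50
Associate: 68.5 × $385 = $26,372.50
Law clerk: 96.5 × $95 = $9,167.50
Subtotal: $156,772.50
Less 12% discount: −$18,812.70
Total: $156,772.50 − $18,812.70 = $137,959.80

$137,959.80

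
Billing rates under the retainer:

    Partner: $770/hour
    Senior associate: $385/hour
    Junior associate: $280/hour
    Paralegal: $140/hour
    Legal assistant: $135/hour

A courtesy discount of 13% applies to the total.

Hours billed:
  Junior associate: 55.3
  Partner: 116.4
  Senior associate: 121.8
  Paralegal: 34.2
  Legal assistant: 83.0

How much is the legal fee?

$146,158.26

Partner: 116.4 × $770 = $89,628.00
Senior associate: 121.8 × $385 = $46,893.00
Junior associate: 55.3 × $280 = $15,484.00
Paralegal: 34.2 × $140 = $4,788.00
Legal assistant: 83.0 × $135 = $11,205.00
Subtotal: $167,998.00
Less 13% discount: −$21,839.74
Total: $167,998.00 − $21,839.74 = $146,158.26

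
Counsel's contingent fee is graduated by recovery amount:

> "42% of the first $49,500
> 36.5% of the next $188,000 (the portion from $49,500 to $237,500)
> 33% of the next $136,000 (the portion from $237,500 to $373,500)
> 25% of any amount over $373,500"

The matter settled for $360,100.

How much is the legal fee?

$129,868.00

First $49,500 at 42% = $20,790.00
Next $188,000 at 36.5% = $68,620.00
Remaining $122,600 at 33% = $40,458.00
Fee: $20,790.00 + $68,620.00 + $40,458.00 = $129,868.00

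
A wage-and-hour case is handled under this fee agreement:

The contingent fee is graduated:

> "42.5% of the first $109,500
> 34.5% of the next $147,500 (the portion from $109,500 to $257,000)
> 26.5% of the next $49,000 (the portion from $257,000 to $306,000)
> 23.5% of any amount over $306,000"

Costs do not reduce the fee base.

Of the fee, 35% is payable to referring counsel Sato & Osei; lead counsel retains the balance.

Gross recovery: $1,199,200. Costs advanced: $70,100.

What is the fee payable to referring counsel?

Fee base is the gross recovery, $1,199,200; costs are reimbursed separately.
First $109,500 at 42.5% = $46,537.50
Next $147,500 at 34.5% = $50,887.50
Next $49,000 at 26.5% = $12,985.00
Remaining $893,200 at 23.5% = $209,902.00
Fee: $46,537.50 + $50,887.50 + $12,985.00 + $209,902.00 = $320,312.00
Referral share: 35% of $320,312.00 = $112,109.20; lead counsel retains $320,312.00 − $112,109.20 = $208,202.80.

$112,109.20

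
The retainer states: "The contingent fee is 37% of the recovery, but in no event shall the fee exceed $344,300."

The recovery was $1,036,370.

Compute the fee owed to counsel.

$344,300.00

37% of $1,036,370 = $383,456.90
That exceeds the $344,300 cap, so the fee is capped at $344,300.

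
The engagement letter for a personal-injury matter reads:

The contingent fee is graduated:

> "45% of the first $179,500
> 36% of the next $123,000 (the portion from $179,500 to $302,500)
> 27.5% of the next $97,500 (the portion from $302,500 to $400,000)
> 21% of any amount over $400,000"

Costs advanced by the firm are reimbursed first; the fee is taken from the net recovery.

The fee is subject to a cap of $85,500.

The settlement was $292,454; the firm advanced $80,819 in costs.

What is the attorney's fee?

$85,500.00

Fee base (net of costs): $292,454 − $80,819 = $211,635
First $179,500 at 45% = $80,775.00
Remaining $32,135 at 36% = $11,568.60
Fee: $80,775.00 + $11,568.60 = $92,343.60
$92,343.60 exceeds the $85,500 cap, so the fee is capped at $85,500.00.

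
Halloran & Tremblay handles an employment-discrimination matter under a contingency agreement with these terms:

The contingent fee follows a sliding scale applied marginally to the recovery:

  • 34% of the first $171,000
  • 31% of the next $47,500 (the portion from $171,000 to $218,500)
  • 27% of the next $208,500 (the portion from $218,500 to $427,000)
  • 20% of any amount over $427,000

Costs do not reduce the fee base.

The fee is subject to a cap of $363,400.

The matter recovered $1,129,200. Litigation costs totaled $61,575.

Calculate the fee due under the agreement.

Fee base is the gross recovery, $1,129,200; costs are reimbursed separately.
First $171,000 at 34% = $58,140.00
Next $47,500 at 31% = $14,725.00
Next $208,500 at 27% = $56,295.00
Remaining $702,200 at 20% = $140,440.00
Fee: $58,140.00 + $14,725.00 + $56,295.00 + $140,440.00 = $269,600.00
$269,600.00 is under the $363,400 cap.

$269,600.00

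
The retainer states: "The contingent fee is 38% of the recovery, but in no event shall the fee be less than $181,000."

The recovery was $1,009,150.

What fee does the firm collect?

38% of $1,009,150 = $383,477.00
That exceeds the $181,000 minimum.

$383,477.00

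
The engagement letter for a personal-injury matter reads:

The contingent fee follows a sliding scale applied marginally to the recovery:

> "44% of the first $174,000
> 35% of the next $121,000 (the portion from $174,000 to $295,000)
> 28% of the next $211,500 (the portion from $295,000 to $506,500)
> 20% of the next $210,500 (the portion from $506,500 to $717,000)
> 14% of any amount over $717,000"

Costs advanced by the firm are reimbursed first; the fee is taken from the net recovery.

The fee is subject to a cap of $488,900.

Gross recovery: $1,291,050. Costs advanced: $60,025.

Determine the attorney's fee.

Fee base (net of costs): $1,291,050 − $60,025 = $1,231,025
First $174,000 at 44% = $76,560.00
Next $121,000 at 35% = $42,350.00
Next $211,500 at 28% = $59,220.00
Next $210,500 at 20% = $42,100.00
Remaining $514,025 at 14% = $71,963.50
Fee: $76,560.00 + $42,350.00 + $59,220.00 + $42,100.00 + $71,963.50 = $292,193.50
$292,193.50 is under the $488,900 cap.

$292,193.50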